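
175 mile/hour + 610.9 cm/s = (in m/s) 84.34. Check: 1 mile/hour = 0.44704 m/s, so 175 mile/hour = 175 * 0.44704 = 78.232 m/s. 1 cm/s = 0.01 m/s, so 610.9 cm/s = 610.9 * 0.01 = 6.109 m/s. Sum: 78.232 + 6.109 = 84.341 m/s. Result: 84.341 m/s ≈ 84.34 m/s (4 s.f.).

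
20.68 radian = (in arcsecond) 20.68 radian = 20.68 rad. 1 arcsecond = 4.8481368e-06 rad, so 20.68 rad = 20.68 / 4.8481368e-06 = 4265556.2 arcsecond ≈ 4.266e+06 arcsecond (4 s.f.). Final answer: 4.266e+06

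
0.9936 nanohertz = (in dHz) 1 nanohertz = 1e-09 Hz, so 0.9936 nanohertz = 0.9936 * 1e-09 = 9.936e-10 Hz. 1 dHz = 0.1 Hz, so 9.936e-10 Hz = 9.936e-10 / 0.1 = 9.936e-09 dHz. Final answer: 9.936e-09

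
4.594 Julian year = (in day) 1678. Check: 1 Julian year = 31557600 s, so 4.594 Julian year = 4.594 * 31557600 = 1.4497561e+08 s. 1 day = 86400 s, so 1.4497561e+08 s = 1.4497561e+08 / 86400 = 1677.9585 day ≈ 1678 day (4 s.f.).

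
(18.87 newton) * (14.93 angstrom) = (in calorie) 6.733e-09. Check: 18.87 newton = 18.87 N. 1 angstrom = 1e-10 m, so 14.93 angstrom = 14.93 * 1e-10 = 1.493e-09 m. Combine: 18.87 N * 1.493e-09 m = 2.817291e-08 J. 1 calorie = 4.184 J, so 2.817291e-08 J = 2.817291e-08 / 4.184 = 6.7334871e-09 calorie ≈ 6.733e-09 calorie (4 s.f.).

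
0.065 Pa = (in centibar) 6.5e-05. Check: 1 centibar = 1000 Pa, so 0.065 Pa = 0.065 / 1000 = 6.5e-05 centibar.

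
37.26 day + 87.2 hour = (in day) 40.89. Check: 1 day = 86400 s, so 37.26 day = 37.26 * 86400 = 3219264 s. 1 hour = 3600 s, so 87.2 hour = 87.2 * 3600 = 313920 s. Sum: 3219264 + 313920 = 3533184 s. 1 day = 86400 s, so 3533184 s = 3533184 / 86400 = 40.893333 day ≈ 40.89 day (4 s.f.).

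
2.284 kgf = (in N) 1 kgf = 9.80665 N, so 2.284 kgf = 2.284 * 9.80665 = 22.398389 N. Result: 22.398389 N ≈ 22.4 N (4 s.f.). Final answer: 22.4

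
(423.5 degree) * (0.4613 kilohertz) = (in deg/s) 1.954e+05. Check: 1 degree = 0.017453293 rad, so 423.5 degree = 423.5 * 0.017453293 = 7.3914694 rad. 1 kilohertz = 1000 Hz, so 0.4613 kilohertz = 0.4613 * 1000 = 461.3 Hz. Combine: 7.3914694 rad * 461.3 Hz = 3409.6848 rad/s. 1 deg/s = 0.017453293 rad/s, so 3409.6848 rad/s = 3409.6848 / 0.017453293 = 195360.55 deg/s ≈ 1.954e+05 deg/s (4 s.f.).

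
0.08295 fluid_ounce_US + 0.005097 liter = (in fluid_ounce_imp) 1 fluid_ounce_US = 2.957353e-05 m^3, so 0.08295 fluid_ounce_US = 0.08295 * 2.957353e-05 = 2.4531243e-06 m^3. 1 liter = 0.001 m^3, so 0.005097 liter = 0.005097 * 0.001 = 5.097e-06 m^3. Sum: 2.4531243e-06 + 5.097e-06 = 7.5501243e-06 m^3. 1 fluid_ounce_imp = 2.8413063e-05 m^3, so 7.5501243e-06 m^3 = 7.5501243e-06 / 2.8413063e-05 = 0.26572723 fluid_ounce_imp ≈ 0.2657 fluid_ounce_imp (4 s.f.). Final answer: 0.2657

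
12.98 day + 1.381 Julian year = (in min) 1 day = 86400 s, so 12.98 day = 12.98 * 86400 = 1121472 s. 1 Julian year = 31557600 s, so 1.381 Julian year = 1.381 * 31557600 = 43581046 s. Sum: 1121472 + 43581046 = 44702518 s. 1 min = 60 s, so 44702518 s = 44702518 / 60 = 745041.96 min ≈ 7.45e+05 min (4 s.f.). Final answer: 7.45e+05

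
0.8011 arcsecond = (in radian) 3.884e-06. Check: 1 arcsecond = 4.8481368e-06 rad, so 0.8011 arcsecond = 0.8011 * 4.8481368e-06 = 3.8838424e-06 rad. 3.8838424e-06 rad = 3.8838424e-06 radian ≈ 3.884e-06 radian (4 s.f.).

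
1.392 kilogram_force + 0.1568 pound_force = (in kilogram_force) 1 kilogram_force = 9.80665 N, so 1.392 kilogram_force = 1.392 * 9.80665 = 13.650857 N. 1 pound_force = 4.4482216 N, so 0.1568 pound_force = 0.1568 * 4.4482216 = 0.69748115 N. Sum: 13.650857 + 0.69748115 = 14.348338 N. 1 kilogram_force = 9.80665 N, so 14.348338 N = 14.348338 / 9.80665 = 1.4631233 kilogram_force ≈ 1.463 kilogram_force (4 s.f.). Final answer: 1.463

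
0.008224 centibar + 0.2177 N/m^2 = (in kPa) 0.008442. Check: 1 centibar = 1000 Pa, so 0.008224 centibar = 0.008224 * 1000 = 8.224 Pa. 0.2177 N/m^2 = 0.2177 Pa. Sum: 8.224 + 0.2177 = 8.4417 Pa. 1 kPa = 1000 Pa, so 8.4417 Pa = 8.4417 / 1000 = 0.0084417 kPa ≈ 0.008442 kPa (4 s.f.).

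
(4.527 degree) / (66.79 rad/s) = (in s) 1 degree = 0.017453293 rad, so 4.527 degree = 4.527 * 0.017453293 = 0.079011055 rad. 66.79 rad/s is already in rad/s. Combine: 0.079011055 rad / 66.79 rad/s = 0.0011829773 s. Result: 0.0011829773 s ≈ 0.001183 s (4 s.f.). Final answer: 0.001183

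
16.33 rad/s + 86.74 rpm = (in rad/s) 25.41. Check: 16.33 rad/s is already in rad/s. 1 rpm = 0.10471976 rad/s, so 86.74 rpm = 86.74 * 0.10471976 = 9.0833916 rad/s. Sum: 16.33 + 9.0833916 = 25.413392 rad/s. Result: 25.413392 rad/s ≈ 25.41 rad/s (4 s.f.).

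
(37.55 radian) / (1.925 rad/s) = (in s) 19.51. Check: 37.55 radian = 37.55 rad. 1.925 rad/s is already in rad/s. Combine: 37.55 rad / 1.925 rad/s = 19.506494 s. Result: 19.506494 s ≈ 19.51 s (4 s.f.).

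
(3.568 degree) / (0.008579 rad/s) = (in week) 1 degree = 0.017453293 rad, so 3.568 degree = 3.568 * 0.017453293 = 0.062273348 rad. 0.008579 rad/s is already in rad/s. Combine: 0.062273348 rad / 0.008579 rad/s = 7.2588119 s. 1 week = 604800 s, so 7.2588119 s = 7.2588119 / 604800 = 1.2002004e-05 week ≈ 1.2e-05 week (4 s.f.). Final answer: 1.2e-05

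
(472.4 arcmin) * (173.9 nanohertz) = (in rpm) 1 arcmin = 0.00029088821 rad, so 472.4 arcmin = 472.4 * 0.00029088821 = 0.13741559 rad. 1 nanohertz = 1e-09 Hz, so 173.9 nanohertz = 173.9 * 1e-09 = 1.739e-07 Hz. Combine: 0.13741559 rad * 1.739e-07 Hz = 2.3896571e-08 rad/s. 1 rpm = 0.10471976 rad/s, so 2.3896571e-08 rad/s = 2.3896571e-08 / 0.10471976 = 2.2819544e-07 rpm ≈ 2.282e-07 rpm (4 s.f.). Final answer: 2.282e-07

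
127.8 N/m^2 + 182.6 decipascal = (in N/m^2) 127.8 N/m^2 = 127.8 Pa. 1 decipascal = 0.1 Pa, so 182.6 decipascal = 182.6 * 0.1 = 18.26 Pa. Sum: 127.8 + 18.26 = 146.06 Pa. 146.06 Pa = 146.06 N/m^2 ≈ 146.1 N/m^2 (4 s.f.). Final answer: 146.1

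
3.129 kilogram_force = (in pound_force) 6.898. Check: 1 kilogram_force = 9.80665 N, so 3.129 kilogram_force = 3.129 * 9.80665 = 30.685008 N. 1 pound_force = 4.4482216 N, so 30.685008 N = 30.685008 / 4.4482216 = 6.8982642 pound_force ≈ 6.898 pound_force (4 s.f.).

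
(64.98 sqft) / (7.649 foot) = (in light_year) 1 sqft = 0.09290304 m^2, so 64.98 sqft = 64.98 * 0.09290304 = 6.0368395 m^2. 1 foot = 0.3048 m, so 7.649 foot = 7.649 * 0.3048 = 2.3314152 m. Combine: 6.0368395 m^2 / 2.3314152 m = 2.5893455 m. 1 light_year = 9.4607305e+15 m, so 2.5893455 m = 2.5893455 / 9.4607305e+15 = 2.7369404e-16 light_year ≈ 2.737e-16 light_year (4 s.f.). Final answer: 2.737e-16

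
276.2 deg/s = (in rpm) 46.03. Check: 1 deg/s = 0.017453293 rad/s, so 276.2 deg/s = 276.2 * 0.017453293 = 4.8205994 rad/s. 1 rpm = 0.10471976 rad/s, so 4.8205994 rad/s = 4.8205994 / 0.10471976 = 46.033333 rpm ≈ 46.03 rpm (4 s.f.).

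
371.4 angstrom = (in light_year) 3.926e-24. Check: 1 angstrom = 1e-10 m, so 371.4 angstrom = 371.4 * 1e-10 = 3.714e-08 m. 1 light_year = 9.4607305e+15 m, so 3.714e-08 m = 3.714e-08 / 9.4607305e+15 = 3.9257011e-24 light_year ≈ 3.926e-24 light_year (4 s.f.).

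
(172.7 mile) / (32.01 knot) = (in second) 1 mile = 1609.344 m, so 172.7 mile = 172.7 * 1609.344 = 277933.71 m. 1 knot = 0.51444444 m/s, so 32.01 knot = 32.01 * 0.51444444 = 16.467367 m/s. Combine: 277933.71 m / 16.467367 m/s = 16877.848 s. 16877.848 s = 16877.848 second ≈ 1.688e+04 second (4 s.f.). Final answer: 1.688e+04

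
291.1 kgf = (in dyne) 2.855e+08. Check: 1 kgf = 9.80665 N, so 291.1 kgf = 291.1 * 9.80665 = 2854.7158 N. 1 dyne = 1e-05 N, so 2854.7158 N = 2854.7158 / 1e-05 = 2.8547158e+08 dyne ≈ 2.855e+08 dyne (4 s.f.).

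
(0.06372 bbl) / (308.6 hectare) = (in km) 1 bbl = 0.15898729 m^3, so 0.06372 bbl = 0.06372 * 0.15898729 = 0.01013067 m^3. 1 hectare = 10000 m^2, so 308.6 hectare = 308.6 * 10000 = 3086000 m^2. Combine: 0.01013067 m^3 / 3086000 m^2 = 3.2827837e-09 m. 1 km = 1000 m, so 3.2827837e-09 m = 3.2827837e-09 / 1000 = 3.2827837e-12 km ≈ 3.283e-12 km (4 s.f.). Final answer: 3.283e-12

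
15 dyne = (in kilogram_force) 1.53e-05. Check: 1 dyne = 1e-05 N, so 15 dyne = 15 * 1e-05 = 0.00015 N. 1 kilogram_force = 9.80665 N, so 0.00015 N = 0.00015 / 9.80665 = 1.5295743e-05 kilogram_force ≈ 1.53e-05 kilogram_force (4 s.f.).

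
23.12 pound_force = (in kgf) 1 pound_force = 4.4482216 N, so 23.12 pound_force = 23.12 * 4.4482216 = 102.84288 N. 1 kgf = 9.80665 N, so 102.84288 N = 102.84288 / 9.80665 = 10.487056 kgf ≈ 10.49 kgf (4 s.f.). Final answer: 10.49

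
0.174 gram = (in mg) 174. Check: 1 gram = 0.001 kg, so 0.174 gram = 0.174 * 0.001 = 0.000174 kg. 1 mg = 1e-06 kg, so 0.000174 kg = 0.000174 / 1e-06 = 174 mg.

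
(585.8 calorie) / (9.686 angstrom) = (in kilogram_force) 2.58e+11. Check: 1 calorie = 4.184 J, so 585.8 calorie = 585.8 * 4.184 = 2450.9872 J. 1 angstrom = 1e-10 m, so 9.686 angstrom = 9.686 * 1e-10 = 9.686e-10 m. Combine: 2450.9872 J / 9.686e-10 m = 2.5304431e+12 N. 1 kilogram_force = 9.80665 N, so 2.5304431e+12 N = 2.5304431e+12 / 9.80665 = 2.5803339e+11 kilogram_force ≈ 2.58e+11 kilogram_force (4 s.f.).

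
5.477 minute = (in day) 1 minute = 60 s, so 5.477 minute = 5.477 * 60 = 328.62 s. 1 day = 86400 s, so 328.62 s = 328.62 / 86400 = 0.0038034722 day ≈ 0.003803 day (4 s.f.). Final answer: 0.003803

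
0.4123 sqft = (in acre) 1 sqft = 0.09290304 m^2, so 0.4123 sqft = 0.4123 * 0.09290304 = 0.038303923 m^2. 1 acre = 4046.8564 m^2, so 0.038303923 m^2 = 0.038303923 / 4046.8564 = 9.4651056e-06 acre ≈ 9.465e-06 acre (4 s.f.). Final answer: 9.465e-06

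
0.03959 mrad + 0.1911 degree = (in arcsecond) 696.1. Check: 1 mrad = 0.001 rad, so 0.03959 mrad = 0.03959 * 0.001 = 3.959e-05 rad. 1 degree = 0.017453293 rad, so 0.1911 degree = 0.1911 * 0.017453293 = 0.0033353242 rad. Sum: 3.959e-05 + 0.0033353242 = 0.0033749142 rad. 1 arcsecond = 4.8481368e-06 rad, so 0.0033749142 rad = 0.0033749142 / 4.8481368e-06 = 696.12602 arcsecond ≈ 696.1 arcsecond (4 s.f.).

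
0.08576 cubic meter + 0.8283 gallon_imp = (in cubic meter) 0.08953. Check: 0.08576 cubic meter = 0.08576 m^3. 1 gallon_imp = 0.00454609 m^3, so 0.8283 gallon_imp = 0.8283 * 0.00454609 = 0.0037655263 m^3. Sum: 0.08576 + 0.0037655263 = 0.089525526 m^3. 0.089525526 m^3 = 0.089525526 cubic meter ≈ 0.08953 cubic meter (4 s.f.).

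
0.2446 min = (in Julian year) 1 min = 60 s, so 0.2446 min = 0.2446 * 60 = 14.676 s. 1 Julian year = 31557600 s, so 14.676 s = 14.676 / 31557600 = 4.6505438e-07 Julian year ≈ 4.651e-07 Julian year (4 s.f.). Final answer: 4.651e-07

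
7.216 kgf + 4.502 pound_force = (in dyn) 9.079e+06. Check: 1 kgf = 9.80665 N, so 7.216 kgf = 7.216 * 9.80665 = 70.764786 N. 1 pound_force = 4.4482216 N, so 4.502 pound_force = 4.502 * 4.4482216 = 20.025894 N. Sum: 70.764786 + 20.025894 = 90.79068 N. 1 dyn = 1e-05 N, so 90.79068 N = 90.79068 / 1e-05 = 9079068 dyn ≈ 9.079e+06 dyn (4 s.f.).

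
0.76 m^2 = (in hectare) 7.6e-05. Check: 1 hectare = 10000 m^2, so 0.76 m^2 = 0.76 / 10000 = 7.6e-05 hectare.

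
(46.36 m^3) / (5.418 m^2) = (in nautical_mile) 46.36 m^3 is already in m^3. 5.418 m^2 is already in m^2. Combine: 46.36 m^3 / 5.418 m^2 = 8.556663 m. 1 nautical_mile = 1852 m, so 8.556663 m = 8.556663 / 1852 = 0.0046202284 nautical_mile ≈ 0.00462 nautical_mile (4 s.f.). Final answer: 0.00462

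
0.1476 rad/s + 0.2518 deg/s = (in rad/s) 0.152. Check: 0.1476 rad/s is already in rad/s. 1 deg/s = 0.017453293 rad/s, so 0.2518 deg/s = 0.2518 * 0.017453293 = 0.0043947391 rad/s. Sum: 0.1476 + 0.0043947391 = 0.15199474 rad/s. Result: 0.15199474 rad/s ≈ 0.152 rad/s (4 s.f.).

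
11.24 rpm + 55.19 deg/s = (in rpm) 1 rpm = 0.10471976 rad/s, so 11.24 rpm = 11.24 * 0.10471976 = 1.17705 rad/s. 1 deg/s = 0.017453293 rad/s, so 55.19 deg/s = 55.19 * 0.017453293 = 0.96324721 rad/s. Sum: 1.17705 + 0.96324721 = 2.1402973 rad/s. 1 rpm = 0.10471976 rad/s, so 2.1402973 rad/s = 2.1402973 / 0.10471976 = 20.438333 rpm ≈ 20.44 rpm (4 s.f.). Final answer: 20.44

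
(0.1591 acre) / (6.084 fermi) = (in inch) 1 acre = 4046.8564 m^2, so 0.1591 acre = 0.1591 * 4046.8564 = 643.85486 m^2. 1 fermi = 1e-15 m, so 6.084 fermi = 6.084 * 1e-15 = 6.084e-15 m. Combine: 643.85486 m^2 / 6.084e-15 m = 1.0582756e+17 m. 1 inch = 0.0254 m, so 1.0582756e+17 m = 1.0582756e+17 / 0.0254 = 4.1664393e+18 inch ≈ 4.166e+18 inch (4 s.f.). Final answer: 4.166e+18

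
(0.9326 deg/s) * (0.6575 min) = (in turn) 1 deg/s = 0.017453293 rad/s, so 0.9326 deg/s = 0.9326 * 0.017453293 = 0.016276941 rad/s. 1 min = 60 s, so 0.6575 min = 0.6575 * 60 = 39.45 s. Combine: 0.016276941 rad/s * 39.45 s = 0.64212531 rad. 1 turn = 6.2831853 rad, so 0.64212531 rad = 0.64212531 / 6.2831853 = 0.10219742 turn ≈ 0.1022 turn (4 s.f.). Final answer: 0.1022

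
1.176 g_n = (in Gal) 1153. Check: 1 g_n = 9.80665 m/s^2, so 1.176 g_n = 1.176 * 9.80665 = 11.53262 m/s^2. 1 Gal = 0.01 m/s^2, so 11.53262 m/s^2 = 11.53262 / 0.01 = 1153.262 Gal ≈ 1153 Gal (4 s.f.).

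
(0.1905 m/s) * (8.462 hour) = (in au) 0.1905 m/s is already in m/s. 1 hour = 3600 s, so 8.462 hour = 8.462 * 3600 = 30463.2 s. Combine: 0.1905 m/s * 30463.2 s = 5803.2396 m. 1 au = 1.4959787e+11 m, so 5803.2396 m = 5803.2396 / 1.4959787e+11 = 3.8792261e-08 au ≈ 3.879e-08 au (4 s.f.). Final answer: 3.879e-08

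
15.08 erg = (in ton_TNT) 3.604e-16. Check: 1 erg = 1e-07 J, so 15.08 erg = 15.08 * 1e-07 = 1.508e-06 J. 1 ton_TNT = 4.184e+09 J, so 1.508e-06 J = 1.508e-06 / 4.184e+09 = 3.6042065e-16 ton_TNT ≈ 3.604e-16 ton_TNT (4 s.f.).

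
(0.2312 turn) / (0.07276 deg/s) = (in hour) 1 turn = 6.2831853 rad, so 0.2312 turn = 0.2312 * 6.2831853 = 1.4526724 rad. 1 deg/s = 0.017453293 rad/s, so 0.07276 deg/s = 0.07276 * 0.017453293 = 0.0012699016 rad/s. Combine: 1.4526724 rad / 0.0012699016 rad/s = 1143.9252 s. 1 hour = 3600 s, so 1143.9252 s = 1143.9252 / 3600 = 0.31775701 hour ≈ 0.3178 hour (4 s.f.). Final answer: 0.3178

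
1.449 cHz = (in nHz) 1 cHz = 0.01 Hz, so 1.449 cHz = 1.449 * 0.01 = 0.01449 Hz. 1 nHz = 1e-09 Hz, so 0.01449 Hz = 0.01449 / 1e-09 = 14490000 nHz ≈ 1.449e+07 nHz (4 s.f.). Final answer: 1.449e+07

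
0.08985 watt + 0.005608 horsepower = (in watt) 4.272. Check: 0.08985 watt = 0.08985 W. 1 horsepower = 745.69987 W, so 0.005608 horsepower = 0.005608 * 745.69987 = 4.1818849 W. Sum: 0.08985 + 4.1818849 = 4.2717349 W. 4.2717349 W = 4.2717349 watt ≈ 4.272 watt (4 s.f.).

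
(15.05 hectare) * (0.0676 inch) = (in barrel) 1 hectare = 10000 m^2, so 15.05 hectare = 15.05 * 10000 = 150500 m^2. 1 inch = 0.0254 m, so 0.0676 inch = 0.0676 * 0.0254 = 0.00171704 m. Combine: 150500 m^2 * 0.00171704 m = 258.41452 m^3. 1 barrel = 0.15898729 m^3, so 258.41452 m^3 = 258.41452 / 0.15898729 = 1625.3784 barrel ≈ 1625 barrel (4 s.f.). Final answer: 1625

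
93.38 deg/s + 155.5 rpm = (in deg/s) 1 deg/s = 0.017453293 rad/s, so 93.38 deg/s = 93.38 * 0.017453293 = 1.6297885 rad/s. 1 rpm = 0.10471976 rad/s, so 155.5 rpm = 155.5 * 0.10471976 = 16.283922 rad/s. Sum: 1.6297885 + 16.283922 = 17.91371 rad/s. 1 deg/s = 0.017453293 rad/s, so 17.91371 rad/s = 17.91371 / 0.017453293 = 1026.38 deg/s ≈ 1026 deg/s (4 s.f.). Final answer: 1026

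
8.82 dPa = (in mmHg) 0.006616. Check: 1 dPa = 0.1 Pa, so 8.82 dPa = 8.82 * 0.1 = 0.882 Pa. 1 mmHg = 133.32237 Pa, so 0.882 Pa = 0.882 / 133.32237 = 0.006615544 mmHg ≈ 0.006616 mmHg (4 s.f.).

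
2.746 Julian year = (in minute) 1 Julian year = 31557600 s, so 2.746 Julian year = 2.746 * 31557600 = 86657170 s. 1 minute = 60 s, so 86657170 s = 86657170 / 60 = 1444286.2 minute ≈ 1.444e+06 minute (4 s.f.). Final answer: 1.444e+06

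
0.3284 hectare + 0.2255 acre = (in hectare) 1 hectare = 10000 m^2, so 0.3284 hectare = 0.3284 * 10000 = 3284 m^2. 1 acre = 4046.8564 m^2, so 0.2255 acre = 0.2255 * 4046.8564 = 912.56612 m^2. Sum: 3284 + 912.56612 = 4196.5661 m^2. 1 hectare = 10000 m^2, so 4196.5661 m^2 = 4196.5661 / 10000 = 0.41965661 hectare ≈ 0.4197 hectare (4 s.f.). Final answer: 0.4197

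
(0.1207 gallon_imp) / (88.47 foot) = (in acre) 5.028e-09. Check: 1 gallon_imp = 0.00454609 m^3, so 0.1207 gallon_imp = 0.1207 * 0.00454609 = 0.00054871306 m^3. 1 foot = 0.3048 m, so 88.47 foot = 88.47 * 0.3048 = 26.965656 m. Combine: 0.00054871306 m^3 / 26.965656 m = 2.0348589e-05 m^2. 1 acre = 4046.8564 m^2, so 2.0348589e-05 m^2 = 2.0348589e-05 / 4046.8564 = 5.028246e-09 acre ≈ 5.028e-09 acre (4 s.f.).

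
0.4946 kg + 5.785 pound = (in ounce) 0.4946 kg is already in kg. 1 pound = 0.45359237 kg, so 5.785 pound = 5.785 * 0.45359237 = 2.6240319 kg. Sum: 0.4946 + 2.6240319 = 3.1186319 kg. 1 ounce = 0.028349523 kg, so 3.1186319 kg = 3.1186319 / 0.028349523 = 110.0065 ounce ≈ 110 ounce (4 s.f.). Final answer: 110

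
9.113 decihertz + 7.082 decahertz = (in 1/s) 1 decihertz = 0.1 Hz, so 9.113 decihertz = 9.113 * 0.1 = 0.9113 Hz. 1 decahertz = 10 Hz, so 7.082 decahertz = 7.082 * 10 = 70.82 Hz. Sum: 0.9113 + 70.82 = 71.7313 Hz. 71.7313 Hz = 71.7313 1/s ≈ 71.73 1/s (4 s.f.). Final answer: 71.73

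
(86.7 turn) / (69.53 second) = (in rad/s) 7.835. Check: 1 turn = 6.2831853 rad, so 86.7 turn = 86.7 * 6.2831853 = 544.75217 rad. 69.53 second = 69.53 s. Combine: 544.75217 rad / 69.53 s = 7.8347787 rad/s. Result: 7.8347787 rad/s ≈ 7.835 rad/s (4 s.f.).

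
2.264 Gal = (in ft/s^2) 0.07428. Check: 1 Gal = 0.01 m/s^2, so 2.264 Gal = 2.264 * 0.01 = 0.02264 m/s^2. 1 ft/s^2 = 0.3048 m/s^2, so 0.02264 m/s^2 = 0.02264 / 0.3048 = 0.074278215 ft/s^2 ≈ 0.07428 ft/s^2 (4 s.f.).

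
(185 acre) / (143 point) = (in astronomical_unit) 1 acre = 4046.8564 m^2, so 185 acre = 185 * 4046.8564 = 748668.44 m^2. 1 point = 0.00035277778 m, so 143 point = 143 * 0.00035277778 = 0.050447222 m. Combine: 748668.44 m^2 / 0.050447222 m = 14840628 m. 1 astronomical_unit = 1.4959787e+11 m, so 14840628 m = 14840628 / 1.4959787e+11 = 9.9203468e-05 astronomical_unit ≈ 9.92e-05 astronomical_unit (4 s.f.). Final answer: 9.92e-05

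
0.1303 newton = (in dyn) 0.1303 newton = 0.1303 N. 1 dyn = 1e-05 N, so 0.1303 N = 0.1303 / 1e-05 = 13030 dyn ≈ 1.303e+04 dyn (4 s.f.). Final answer: 1.303e+04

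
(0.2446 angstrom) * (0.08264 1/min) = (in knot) 6.549e-14. Check: 1 angstrom = 1e-10 m, so 0.2446 angstrom = 0.2446 * 1e-10 = 2.446e-11 m. 1 1/min = 0.016666667 Hz, so 0.08264 1/min = 0.08264 * 0.016666667 = 0.0013773333 Hz. Combine: 2.446e-11 m * 0.0013773333 Hz = 3.3689573e-14 m/s. 1 knot = 0.51444444 m/s, so 3.3689573e-14 m/s = 3.3689573e-14 / 0.51444444 = 6.5487292e-14 knot ≈ 6.549e-14 knot (4 s.f.).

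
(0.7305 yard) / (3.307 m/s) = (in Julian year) 6.401e-09. Check: 1 yard = 0.9144 m, so 0.7305 yard = 0.7305 * 0.9144 = 0.6679692 m. 3.307 m/s is already in m/s. Combine: 0.6679692 m / 3.307 m/s = 0.20198645 s. 1 Julian year = 31557600 s, so 0.20198645 s = 0.20198645 / 31557600 = 6.4005645e-09 Julian year ≈ 6.401e-09 Julian year (4 s.f.).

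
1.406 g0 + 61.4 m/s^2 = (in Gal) 7519. Check: 1 g0 = 9.80665 m/s^2, so 1.406 g0 = 1.406 * 9.80665 = 13.78815 m/s^2. 61.4 m/s^2 is already in m/s^2. Sum: 13.78815 + 61.4 = 75.18815 m/s^2. 1 Gal = 0.01 m/s^2, so 75.18815 m/s^2 = 75.18815 / 0.01 = 7518.815 Gal ≈ 7519 Gal (4 s.f.).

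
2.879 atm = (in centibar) 291.7. Check: 1 atm = 101325 Pa, so 2.879 atm = 2.879 * 101325 = 291714.67 Pa. 1 centibar = 1000 Pa, so 291714.67 Pa = 291714.67 / 1000 = 291.71467 centibar ≈ 291.7 centibar (4 s.f.).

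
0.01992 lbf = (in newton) 0.08861. Check: 1 lbf = 4.4482216 N, so 0.01992 lbf = 0.01992 * 4.4482216 = 0.088608575 N. 0.088608575 N = 0.088608575 newton ≈ 0.08861 newton (4 s.f.).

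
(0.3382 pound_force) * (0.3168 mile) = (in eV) 4.787e+21. Check: 1 pound_force = 4.4482216 N, so 0.3382 pound_force = 0.3382 * 4.4482216 = 1.5043886 N. 1 mile = 1609.344 m, so 0.3168 mile = 0.3168 * 1609.344 = 509.84018 m. Combine: 1.5043886 N * 509.84018 m = 766.99773 J. 1 eV = 1.6021766e-19 J, so 766.99773 J = 766.99773 / 1.6021766e-19 = 4.7872233e+21 eV ≈ 4.787e+21 eV (4 s.f.).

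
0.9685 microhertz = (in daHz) 1 microhertz = 1e-06 Hz, so 0.9685 microhertz = 0.9685 * 1e-06 = 9.685e-07 Hz. 1 daHz = 10 Hz, so 9.685e-07 Hz = 9.685e-07 / 10 = 9.685e-08 daHz. Final answer: 9.685e-08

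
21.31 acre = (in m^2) 8.624e+04. Check: 1 acre = 4046.8564 m^2, so 21.31 acre = 21.31 * 4046.8564 = 86238.51 m^2. Result: 86238.51 m^2 ≈ 8.624e+04 m^2 (4 s.f.).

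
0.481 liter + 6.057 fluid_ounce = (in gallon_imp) 1 liter = 0.001 m^3, so 0.481 liter = 0.481 * 0.001 = 0.000481 m^3. 1 fluid_ounce = 2.957353e-05 m^3, so 6.057 fluid_ounce = 6.057 * 2.957353e-05 = 0.00017912687 m^3. Sum: 0.000481 + 0.00017912687 = 0.00066012687 m^3. 1 gallon_imp = 0.00454609 m^3, so 0.00066012687 m^3 = 0.00066012687 / 0.00454609 = 0.14520761 gallon_imp ≈ 0.1452 gallon_imp (4 s.f.). Final answer: 0.1452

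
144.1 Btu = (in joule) 1.52e+05. Check: 1 Btu = 1055.0559 J, so 144.1 Btu = 144.1 * 1055.0559 = 152033.55 J. 152033.55 J = 152033.55 joule ≈ 1.52e+05 joule (4 s.f.).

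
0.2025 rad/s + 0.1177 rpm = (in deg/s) 0.2025 rad/s is already in rad/s. 1 rpm = 0.10471976 rad/s, so 0.1177 rpm = 0.1177 * 0.10471976 = 0.012325515 rad/s. Sum: 0.2025 + 0.012325515 = 0.21482552 rad/s. 1 deg/s = 0.017453293 rad/s, so 0.21482552 rad/s = 0.21482552 / 0.017453293 = 12.308595 deg/s ≈ 12.31 deg/s (4 s.f.). Final answer: 12.31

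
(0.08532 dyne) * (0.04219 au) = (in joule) 5385. Check: 1 dyne = 1e-05 N, so 0.08532 dyne = 0.08532 * 1e-05 = 8.532e-07 N. 1 au = 1.4959787e+11 m, so 0.04219 au = 0.04219 * 1.4959787e+11 = 6.3115342e+09 m. Combine: 8.532e-07 N * 6.3115342e+09 m = 5385.0009 J. 5385.0009 J = 5385.0009 joule ≈ 5385 joule (4 s.f.).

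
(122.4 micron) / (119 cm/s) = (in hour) 2.857e-08. Check: 1 micron = 1e-06 m, so 122.4 micron = 122.4 * 1e-06 = 0.0001224 m. 1 cm/s = 0.01 m/s, so 119 cm/s = 119 * 0.01 = 1.19 m/s. Combine: 0.0001224 m / 1.19 m/s = 0.00010285714 s. 1 hour = 3600 s, so 0.00010285714 s = 0.00010285714 / 3600 = 2.8571429e-08 hour ≈ 2.857e-08 hour (4 s.f.).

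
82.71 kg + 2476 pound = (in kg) 1206. Check: 82.71 kg is already in kg. 1 pound = 0.45359237 kg, so 2476 pound = 2476 * 0.45359237 = 1123.0947 kg. Sum: 82.71 + 1123.0947 = 1205.8047 kg. Result: 1205.8047 kg ≈ 1206 kg (4 s.f.).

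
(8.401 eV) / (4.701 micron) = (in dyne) 2.863e-08. Check: 1 eV = 1.6021766e-19 J, so 8.401 eV = 8.401 * 1.6021766e-19 = 1.3459886e-18 J. 1 micron = 1e-06 m, so 4.701 micron = 4.701 * 1e-06 = 4.701e-06 m. Combine: 1.3459886e-18 J / 4.701e-06 m = 2.8631963e-13 N. 1 dyne = 1e-05 N, so 2.8631963e-13 N = 2.8631963e-13 / 1e-05 = 2.8631963e-08 dyne ≈ 2.863e-08 dyne (4 s.f.).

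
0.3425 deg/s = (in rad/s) 1 deg/s = 0.017453293 rad/s, so 0.3425 deg/s = 0.3425 * 0.017453293 = 0.0059777527 rad/s. Result: 0.0059777527 rad/s ≈ 0.005978 rad/s (4 s.f.). Final answer: 0.005978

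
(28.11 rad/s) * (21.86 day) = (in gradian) 28.11 rad/s is already in rad/s. 1 day = 86400 s, so 21.86 day = 21.86 * 86400 = 1888704 s. Combine: 28.11 rad/s * 1888704 s = 53091469 rad. 1 gradian = 0.015707963 rad, so 53091469 rad = 53091469 / 0.015707963 = 3.3799079e+09 gradian ≈ 3.38e+09 gradian (4 s.f.). Final answer: 3.38e+09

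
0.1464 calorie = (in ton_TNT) 1.464e-10. Check: 1 calorie = 4.184 J, so 0.1464 calorie = 0.1464 * 4.184 = 0.6125376 J. 1 ton_TNT = 4.184e+09 J, so 0.6125376 J = 0.6125376 / 4.184e+09 = 1.464e-10 ton_TNT.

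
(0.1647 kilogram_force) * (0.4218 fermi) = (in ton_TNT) 1 kilogram_force = 9.80665 N, so 0.1647 kilogram_force = 0.1647 * 9.80665 = 1.6151553 N. 1 fermi = 1e-15 m, so 0.4218 fermi = 0.4218 * 1e-15 = 4.218e-16 m. Combine: 1.6151553 N * 4.218e-16 m = 6.8127249e-16 J. 1 ton_TNT = 4.184e+09 J, so 6.8127249e-16 J = 6.8127249e-16 / 4.184e+09 = 1.6282803e-25 ton_TNT ≈ 1.628e-25 ton_TNT (4 s.f.). Final answer: 1.628e-25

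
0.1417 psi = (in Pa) 977. Check: 1 psi = 6894.7573 Pa, so 0.1417 psi = 0.1417 * 6894.7573 = 976.98711 Pa. Result: 976.98711 Pa ≈ 977 Pa (4 s.f.).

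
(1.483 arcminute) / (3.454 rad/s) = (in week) 2.065e-10. Check: 1 arcminute = 0.00029088821 rad, so 1.483 arcminute = 1.483 * 0.00029088821 = 0.00043138721 rad. 3.454 rad/s is already in rad/s. Combine: 0.00043138721 rad / 3.454 rad/s = 0.00012489497 s. 1 week = 604800 s, so 0.00012489497 s = 0.00012489497 / 604800 = 2.0650623e-10 week ≈ 2.065e-10 week (4 s.f.).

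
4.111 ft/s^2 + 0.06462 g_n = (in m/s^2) 1 ft/s^2 = 0.3048 m/s^2, so 4.111 ft/s^2 = 4.111 * 0.3048 = 1.2530328 m/s^2. 1 g_n = 9.80665 m/s^2, so 0.06462 g_n = 0.06462 * 9.80665 = 0.63370572 m/s^2. Sum: 1.2530328 + 0.63370572 = 1.8867385 m/s^2. Result: 1.8867385 m/s^2 ≈ 1.887 m/s^2 (4 s.f.). Final answer: 1.887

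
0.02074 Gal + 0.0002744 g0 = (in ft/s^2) 1 Gal = 0.01 m/s^2, so 0.02074 Gal = 0.02074 * 0.01 = 0.0002074 m/s^2. 1 g0 = 9.80665 m/s^2, so 0.0002744 g0 = 0.0002744 * 9.80665 = 0.0026909448 m/s^2. Sum: 0.0002074 + 0.0026909448 = 0.0028983448 m/s^2. 1 ft/s^2 = 0.3048 m/s^2, so 0.0028983448 m/s^2 = 0.0028983448 / 0.3048 = 0.0095090051 ft/s^2 ≈ 0.009509 ft/s^2 (4 s.f.). Final answer: 0.009509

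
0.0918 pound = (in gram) 1 pound = 0.45359237 kg, so 0.0918 pound = 0.0918 * 0.45359237 = 0.04163978 kg. 1 gram = 0.001 kg, so 0.04163978 kg = 0.04163978 / 0.001 = 41.63978 gram ≈ 41.64 gram (4 s.f.). Final answer: 41.64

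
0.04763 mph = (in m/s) 1 mph = 0.44704 m/s, so 0.04763 mph = 0.04763 * 0.44704 = 0.021292515 m/s. Result: 0.021292515 m/s ≈ 0.02129 m/s (4 s.f.). Final answer: 0.02129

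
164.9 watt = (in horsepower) 164.9 watt = 164.9 W. 1 horsepower = 745.69987 W, so 164.9 W = 164.9 / 745.69987 = 0.22113454 horsepower ≈ 0.2211 horsepower (4 s.f.). Final answer: 0.2211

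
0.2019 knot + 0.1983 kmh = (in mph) 1 knot = 0.51444444 m/s, so 0.2019 knot = 0.2019 * 0.51444444 = 0.10386633 m/s. 1 kmh = 0.27777778 m/s, so 0.1983 kmh = 0.1983 * 0.27777778 = 0.055083333 m/s. Sum: 0.10386633 + 0.055083333 = 0.15894967 m/s. 1 mph = 0.44704 m/s, so 0.15894967 m/s = 0.15894967 / 0.44704 = 0.35556028 mph ≈ 0.3556 mph (4 s.f.). Final answer: 0.3556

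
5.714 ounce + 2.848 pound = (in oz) 1 ounce = 0.028349523 kg, so 5.714 ounce = 5.714 * 0.028349523 = 0.16198918 kg. 1 pound = 0.45359237 kg, so 2.848 pound = 2.848 * 0.45359237 = 1.2918311 kg. Sum: 0.16198918 + 1.2918311 = 1.4538202 kg. 1 oz = 0.028349523 kg, so 1.4538202 kg = 1.4538202 / 0.028349523 = 51.282 oz ≈ 51.28 oz (4 s.f.). Final answer: 51.28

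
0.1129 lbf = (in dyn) 1 lbf = 4.4482216 N, so 0.1129 lbf = 0.1129 * 4.4482216 = 0.50220422 N. 1 dyn = 1e-05 N, so 0.50220422 N = 0.50220422 / 1e-05 = 50220.422 dyn ≈ 5.022e+04 dyn (4 s.f.). Final answer: 5.022e+04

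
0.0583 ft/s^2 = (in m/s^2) 1 ft/s^2 = 0.3048 m/s^2, so 0.0583 ft/s^2 = 0.0583 * 0.3048 = 0.01776984 m/s^2. Result: 0.01776984 m/s^2 ≈ 0.01777 m/s^2 (4 s.f.). Final answer: 0.01777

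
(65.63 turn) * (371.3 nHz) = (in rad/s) 0.0001531. Check: 1 turn = 6.2831853 rad, so 65.63 turn = 65.63 * 6.2831853 = 412.36545 rad. 1 nHz = 1e-09 Hz, so 371.3 nHz = 371.3 * 1e-09 = 3.713e-07 Hz. Combine: 412.36545 rad * 3.713e-07 Hz = 0.00015311129 rad/s. Result: 0.00015311129 rad/s ≈ 0.0001531 rad/s (4 s.f.).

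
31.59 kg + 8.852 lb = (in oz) 1256. Check: 31.59 kg is already in kg. 1 lb = 0.45359237 kg, so 8.852 lb = 8.852 * 0.45359237 = 4.0151997 kg. Sum: 31.59 + 4.0151997 = 35.6052 kg. 1 oz = 0.028349523 kg, so 35.6052 kg = 35.6052 / 0.028349523 = 1255.9365 oz ≈ 1256 oz (4 s.f.).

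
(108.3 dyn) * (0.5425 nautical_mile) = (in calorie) 1 dyn = 1e-05 N, so 108.3 dyn = 108.3 * 1e-05 = 0.001083 N. 1 nautical_mile = 1852 m, so 0.5425 nautical_mile = 0.5425 * 1852 = 1004.71 m. Combine: 0.001083 N * 1004.71 m = 1.0881009 J. 1 calorie = 4.184 J, so 1.0881009 J = 1.0881009 / 4.184 = 0.26006236 calorie ≈ 0.2601 calorie (4 s.f.). Final answer: 0.2601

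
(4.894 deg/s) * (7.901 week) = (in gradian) 1 deg/s = 0.017453293 rad/s, so 4.894 deg/s = 4.894 * 0.017453293 = 0.085416414 rad/s. 1 week = 604800 s, so 7.901 week = 7.901 * 604800 = 4778524.8 s. Combine: 0.085416414 rad/s * 4778524.8 s = 408164.45 rad. 1 gradian = 0.015707963 rad, so 408164.45 rad = 408164.45 / 0.015707963 = 25984556 gradian ≈ 2.598e+07 gradian (4 s.f.). Final answer: 2.598e+07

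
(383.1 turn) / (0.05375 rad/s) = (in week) 0.07405. Check: 1 turn = 6.2831853 rad, so 383.1 turn = 383.1 * 6.2831853 = 2407.0883 rad. 0.05375 rad/s is already in rad/s. Combine: 2407.0883 rad / 0.05375 rad/s = 44783.038 s. 1 week = 604800 s, so 44783.038 s = 44783.038 / 604800 = 0.074046028 week ≈ 0.07405 week (4 s.f.).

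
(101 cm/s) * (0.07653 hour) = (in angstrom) 1 cm/s = 0.01 m/s, so 101 cm/s = 101 * 0.01 = 1.01 m/s. 1 hour = 3600 s, so 0.07653 hour = 0.07653 * 3600 = 275.508 s. Combine: 1.01 m/s * 275.508 s = 278.26308 m. 1 angstrom = 1e-10 m, so 278.26308 m = 278.26308 / 1e-10 = 2.7826308e+12 angstrom ≈ 2.783e+12 angstrom (4 s.f.). Final answer: 2.783e+12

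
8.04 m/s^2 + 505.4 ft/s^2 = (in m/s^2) 8.04 m/s^2 is already in m/s^2. 1 ft/s^2 = 0.3048 m/s^2, so 505.4 ft/s^2 = 505.4 * 0.3048 = 154.04592 m/s^2. Sum: 8.04 + 154.04592 = 162.08592 m/s^2. Result: 162.08592 m/s^2 ≈ 162.1 m/s^2 (4 s.f.). Final answer: 162.1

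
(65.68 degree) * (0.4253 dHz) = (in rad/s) 1 degree = 0.017453293 rad, so 65.68 degree = 65.68 * 0.017453293 = 1.1463323 rad. 1 dHz = 0.1 Hz, so 0.4253 dHz = 0.4253 * 0.1 = 0.04253 Hz. Combine: 1.1463323 rad * 0.04253 Hz = 0.048753511 rad/s. Result: 0.048753511 rad/s ≈ 0.04875 rad/s (4 s.f.). Final answer: 0.04875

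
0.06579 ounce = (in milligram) 1865. Check: 1 ounce = 0.028349523 kg, so 0.06579 ounce = 0.06579 * 0.028349523 = 0.0018651151 kg. 1 milligram = 1e-06 kg, so 0.0018651151 kg = 0.0018651151 / 1e-06 = 1865.1151 milligram ≈ 1865 milligram (4 s.f.).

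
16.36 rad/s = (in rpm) 1 rpm = 0.10471976 rad/s, so 16.36 rad/s = 16.36 / 0.10471976 = 156.22649 rpm ≈ 156.2 rpm (4 s.f.). Final answer: 156.2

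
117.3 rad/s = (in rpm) 1120. Check: 1 rpm = 0.10471976 rad/s, so 117.3 rad/s = 117.3 / 0.10471976 = 1120.1325 rpm ≈ 1120 rpm (4 s.f.).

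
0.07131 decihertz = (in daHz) 0.0007131. Check: 1 decihertz = 0.1 Hz, so 0.07131 decihertz = 0.07131 * 0.1 = 0.007131 Hz. 1 daHz = 10 Hz, so 0.007131 Hz = 0.007131 / 10 = 0.0007131 daHz.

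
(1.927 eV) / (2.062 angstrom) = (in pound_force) 3.366e-10. Check: 1 eV = 1.6021766e-19 J, so 1.927 eV = 1.927 * 1.6021766e-19 = 3.0873944e-19 J. 1 angstrom = 1e-10 m, so 2.062 angstrom = 2.062 * 1e-10 = 2.062e-10 m. Combine: 3.0873944e-19 J / 2.062e-10 m = 1.4972815e-09 N. 1 pound_force = 4.4482216 N, so 1.4972815e-09 N = 1.4972815e-09 / 4.4482216 = 3.3660226e-10 pound_force ≈ 3.366e-10 pound_force (4 s.f.).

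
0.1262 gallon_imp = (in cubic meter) 1 gallon_imp = 0.00454609 m^3, so 0.1262 gallon_imp = 0.1262 * 0.00454609 = 0.00057371656 m^3. 0.00057371656 m^3 = 0.00057371656 cubic meter ≈ 0.0005737 cubic meter (4 s.f.). Final answer: 0.0005737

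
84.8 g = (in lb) 1 g = 0.001 kg, so 84.8 g = 84.8 * 0.001 = 0.0848 kg. 1 lb = 0.45359237 kg, so 0.0848 kg = 0.0848 / 0.45359237 = 0.186952 lb ≈ 0.187 lb (4 s.f.). Final answer: 0.187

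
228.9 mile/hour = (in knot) 1 mile/hour = 0.44704 m/s, so 228.9 mile/hour = 228.9 * 0.44704 = 102.32746 m/s. 1 knot = 0.51444444 m/s, so 102.32746 m/s = 102.32746 / 0.51444444 = 198.90866 knot ≈ 198.9 knot (4 s.f.). Final answer: 198.9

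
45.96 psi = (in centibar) 1 psi = 6894.7573 Pa, so 45.96 psi = 45.96 * 6894.7573 = 316883.05 Pa. 1 centibar = 1000 Pa, so 316883.05 Pa = 316883.05 / 1000 = 316.88305 centibar ≈ 316.9 centibar (4 s.f.). Final answer: 316.9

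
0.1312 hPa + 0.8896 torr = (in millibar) 1 hPa = 100 Pa, so 0.1312 hPa = 0.1312 * 100 = 13.12 Pa. 1 torr = 133.32237 Pa, so 0.8896 torr = 0.8896 * 133.32237 = 118.60358 Pa. Sum: 13.12 + 118.60358 = 131.72358 Pa. 1 millibar = 100 Pa, so 131.72358 Pa = 131.72358 / 100 = 1.3172358 millibar ≈ 1.317 millibar (4 s.f.). Final answer: 1.317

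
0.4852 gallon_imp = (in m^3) 0.002206. Check: 1 gallon_imp = 0.00454609 m^3, so 0.4852 gallon_imp = 0.4852 * 0.00454609 = 0.0022057629 m^3. Result: 0.0022057629 m^3 ≈ 0.002206 m^3 (4 s.f.).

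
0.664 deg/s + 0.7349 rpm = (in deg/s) 5.073. Check: 1 deg/s = 0.017453293 rad/s, so 0.664 deg/s = 0.664 * 0.017453293 = 0.011588986 rad/s. 1 rpm = 0.10471976 rad/s, so 0.7349 rpm = 0.7349 * 0.10471976 = 0.076958548 rad/s. Sum: 0.011588986 + 0.076958548 = 0.088547534 rad/s. 1 deg/s = 0.017453293 rad/s, so 0.088547534 rad/s = 0.088547534 / 0.017453293 = 5.0734 deg/s ≈ 5.073 deg/s (4 s.f.).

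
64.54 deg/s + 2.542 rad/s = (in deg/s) 1 deg/s = 0.017453293 rad/s, so 64.54 deg/s = 64.54 * 0.017453293 = 1.1264355 rad/s. 2.542 rad/s is already in rad/s. Sum: 1.1264355 + 2.542 = 3.6684355 rad/s. 1 deg/s = 0.017453293 rad/s, so 3.6684355 rad/s = 3.6684355 / 0.017453293 = 210.18587 deg/s ≈ 210.2 deg/s (4 s.f.). Final answer: 210.2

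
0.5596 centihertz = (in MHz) 1 centihertz = 0.01 Hz, so 0.5596 centihertz = 0.5596 * 0.01 = 0.005596 Hz. 1 MHz = 1000000 Hz, so 0.005596 Hz = 0.005596 / 1000000 = 5.596e-09 MHz. Final answer: 5.596e-09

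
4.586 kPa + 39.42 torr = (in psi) 1 kPa = 1000 Pa, so 4.586 kPa = 4.586 * 1000 = 4586 Pa. 1 torr = 133.32237 Pa, so 39.42 torr = 39.42 * 133.32237 = 5255.5678 Pa. Sum: 4586 + 5255.5678 = 9841.5678 Pa. 1 psi = 6894.7573 Pa, so 9841.5678 Pa = 9841.5678 / 6894.7573 = 1.4273987 psi ≈ 1.427 psi (4 s.f.). Final answer: 1.427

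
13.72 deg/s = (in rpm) 2.287. Check: 1 deg/s = 0.017453293 rad/s, so 13.72 deg/s = 13.72 * 0.017453293 = 0.23945917 rad/s. 1 rpm = 0.10471976 rad/s, so 0.23945917 rad/s = 0.23945917 / 0.10471976 = 2.2866667 rpm ≈ 2.287 rpm (4 s.f.).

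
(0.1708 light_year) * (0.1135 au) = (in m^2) 2.744e+25. Check: 1 light_year = 9.4607305e+15 m, so 0.1708 light_year = 0.1708 * 9.4607305e+15 = 1.6158928e+15 m. 1 au = 1.4959787e+11 m, so 0.1135 au = 0.1135 * 1.4959787e+11 = 1.6979358e+10 m. Combine: 1.6158928e+15 m * 1.6979358e+10 m = 2.7436822e+25 m^2. Result: 2.7436822e+25 m^2 ≈ 2.744e+25 m^2 (4 s.f.).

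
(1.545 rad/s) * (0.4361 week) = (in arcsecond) 1.545 rad/s is already in rad/s. 1 week = 604800 s, so 0.4361 week = 0.4361 * 604800 = 263753.28 s. Combine: 1.545 rad/s * 263753.28 s = 407498.82 rad. 1 arcsecond = 4.8481368e-06 rad, so 407498.82 rad = 407498.82 / 4.8481368e-06 = 8.4052665e+10 arcsecond ≈ 8.405e+10 arcsecond (4 s.f.). Final answer: 8.405e+10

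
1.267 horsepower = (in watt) 944.8. Check: 1 horsepower = 745.69987 W, so 1.267 horsepower = 1.267 * 745.69987 = 944.80174 W. 944.80174 W = 944.80174 watt ≈ 944.8 watt (4 s.f.).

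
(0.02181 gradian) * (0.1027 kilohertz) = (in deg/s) 1 gradian = 0.015707963 rad, so 0.02181 gradian = 0.02181 * 0.015707963 = 0.00034259068 rad. 1 kilohertz = 1000 Hz, so 0.1027 kilohertz = 0.1027 * 1000 = 102.7 Hz. Combine: 0.00034259068 rad * 102.7 Hz = 0.035184063 rad/s. 1 deg/s = 0.017453293 rad/s, so 0.035184063 rad/s = 0.035184063 / 0.017453293 = 2.0158983 deg/s ≈ 2.016 deg/s (4 s.f.). Final answer: 2.016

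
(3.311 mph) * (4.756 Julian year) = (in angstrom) 2.222e+18. Check: 1 mph = 0.44704 m/s, so 3.311 mph = 3.311 * 0.44704 = 1.4801494 m/s. 1 Julian year = 31557600 s, so 4.756 Julian year = 4.756 * 31557600 = 1.5008795e+08 s. Combine: 1.4801494 m/s * 1.5008795e+08 s = 2.2215259e+08 m. 1 angstrom = 1e-10 m, so 2.2215259e+08 m = 2.2215259e+08 / 1e-10 = 2.2215259e+18 angstrom ≈ 2.222e+18 angstrom (4 s.f.).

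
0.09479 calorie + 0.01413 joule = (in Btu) 1 calorie = 4.184 J, so 0.09479 calorie = 0.09479 * 4.184 = 0.39660136 J. 0.01413 joule = 0.01413 J. Sum: 0.39660136 + 0.01413 = 0.41073136 J. 1 Btu = 1055.0559 J, so 0.41073136 J = 0.41073136 / 1055.0559 = 0.00038929821 Btu ≈ 0.0003893 Btu (4 s.f.). Final answer: 0.0003893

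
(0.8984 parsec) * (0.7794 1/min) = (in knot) 7e+14. Check: 1 parsec = 3.0856776e+16 m, so 0.8984 parsec = 0.8984 * 3.0856776e+16 = 2.7721727e+16 m. 1 1/min = 0.016666667 Hz, so 0.7794 1/min = 0.7794 * 0.016666667 = 0.01299 Hz. Combine: 2.7721727e+16 m * 0.01299 Hz = 3.6010524e+14 m/s. 1 knot = 0.51444444 m/s, so 3.6010524e+14 m/s = 3.6010524e+14 / 0.51444444 = 6.9998859e+14 knot ≈ 7e+14 knot (4 s.f.).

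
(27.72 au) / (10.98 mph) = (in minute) 1 au = 1.4959787e+11 m, so 27.72 au = 27.72 * 1.4959787e+11 = 4.146853e+12 m. 1 mph = 0.44704 m/s, so 10.98 mph = 10.98 * 0.44704 = 4.9084992 m/s. Combine: 4.146853e+12 m / 4.9084992 m/s = 8.4483114e+11 s. 1 minute = 60 s, so 8.4483114e+11 s = 8.4483114e+11 / 60 = 1.4080519e+10 minute ≈ 1.408e+10 minute (4 s.f.). Final answer: 1.408e+10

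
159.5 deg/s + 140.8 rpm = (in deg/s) 1 deg/s = 0.017453293 rad/s, so 159.5 deg/s = 159.5 * 0.017453293 = 2.7838002 rad/s. 1 rpm = 0.10471976 rad/s, so 140.8 rpm = 140.8 * 0.10471976 = 14.744542 rad/s. Sum: 2.7838002 + 14.744542 = 17.528342 rad/s. 1 deg/s = 0.017453293 rad/s, so 17.528342 rad/s = 17.528342 / 0.017453293 = 1004.3 deg/s ≈ 1004 deg/s (4 s.f.). Final answer: 1004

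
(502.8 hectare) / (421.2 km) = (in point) 3.384e+04. Check: 1 hectare = 10000 m^2, so 502.8 hectare = 502.8 * 10000 = 5028000 m^2. 1 km = 1000 m, so 421.2 km = 421.2 * 1000 = 421200 m. Combine: 5028000 m^2 / 421200 m = 11.937322 m. 1 point = 0.00035277778 m, so 11.937322 m = 11.937322 / 0.00035277778 = 33838.078 point ≈ 3.384e+04 point (4 s.f.).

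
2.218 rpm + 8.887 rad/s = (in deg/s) 522.5. Check: 1 rpm = 0.10471976 rad/s, so 2.218 rpm = 2.218 * 0.10471976 = 0.23226842 rad/s. 8.887 rad/s is already in rad/s. Sum: 0.23226842 + 8.887 = 9.1192684 rad/s. 1 deg/s = 0.017453293 rad/s, so 9.1192684 rad/s = 9.1192684 / 0.017453293 = 522.49559 deg/s ≈ 522.5 deg/s (4 s.f.).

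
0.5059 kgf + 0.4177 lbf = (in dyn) 1 kgf = 9.80665 N, so 0.5059 kgf = 0.5059 * 9.80665 = 4.9611842 N. 1 lbf = 4.4482216 N, so 0.4177 lbf = 0.4177 * 4.4482216 = 1.8580222 N. Sum: 4.9611842 + 1.8580222 = 6.8192064 N. 1 dyn = 1e-05 N, so 6.8192064 N = 6.8192064 / 1e-05 = 681920.64 dyn ≈ 6.819e+05 dyn (4 s.f.). Final answer: 6.819e+05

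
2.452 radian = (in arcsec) 2.452 radian = 2.452 rad. 1 arcsec = 4.8481368e-06 rad, so 2.452 rad = 2.452 / 4.8481368e-06 = 505761.3 arcsec ≈ 5.058e+05 arcsec (4 s.f.). Final answer: 5.058e+05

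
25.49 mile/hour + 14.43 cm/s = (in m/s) 11.54. Check: 1 mile/hour = 0.44704 m/s, so 25.49 mile/hour = 25.49 * 0.44704 = 11.39505 m/s. 1 cm/s = 0.01 m/s, so 14.43 cm/s = 14.43 * 0.01 = 0.1443 m/s. Sum: 11.39505 + 0.1443 = 11.53935 m/s. Result: 11.53935 m/s ≈ 11.54 m/s (4 s.f.).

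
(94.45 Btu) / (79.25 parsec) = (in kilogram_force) 1 Btu = 1055.0559 J, so 94.45 Btu = 94.45 * 1055.0559 = 99650.025 J. 1 parsec = 3.0856776e+16 m, so 79.25 parsec = 79.25 * 3.0856776e+16 = 2.4453995e+18 m. Combine: 99650.025 J / 2.4453995e+18 m = 4.0749999e-14 N. 1 kilogram_force = 9.80665 N, so 4.0749999e-14 N = 4.0749999e-14 / 9.80665 = 4.1553434e-15 kilogram_force ≈ 4.155e-15 kilogram_force (4 s.f.). Final answer: 4.155e-15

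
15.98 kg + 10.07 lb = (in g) 2.055e+04. Check: 15.98 kg is already in kg. 1 lb = 0.45359237 kg, so 10.07 lb = 10.07 * 0.45359237 = 4.5676752 kg. Sum: 15.98 + 4.5676752 = 20.547675 kg. 1 g = 0.001 kg, so 20.547675 kg = 20.547675 / 0.001 = 20547.675 g ≈ 2.055e+04 g (4 s.f.).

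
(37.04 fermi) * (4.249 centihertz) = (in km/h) 1 fermi = 1e-15 m, so 37.04 fermi = 37.04 * 1e-15 = 3.704e-14 m. 1 centihertz = 0.01 Hz, so 4.249 centihertz = 4.249 * 0.01 = 0.04249 Hz. Combine: 3.704e-14 m * 0.04249 Hz = 1.5738296e-15 m/s. 1 km/h = 0.27777778 m/s, so 1.5738296e-15 m/s = 1.5738296e-15 / 0.27777778 = 5.6657866e-15 km/h ≈ 5.666e-15 km/h (4 s.f.). Final answer: 5.666e-15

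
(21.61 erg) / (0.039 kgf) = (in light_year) 1 erg = 1e-07 J, so 21.61 erg = 21.61 * 1e-07 = 2.161e-06 J. 1 kgf = 9.80665 N, so 0.039 kgf = 0.039 * 9.80665 = 0.38245935 N. Combine: 2.161e-06 J / 0.38245935 N = 5.6502737e-06 m. 1 light_year = 9.4607305e+15 m, so 5.6502737e-06 m = 5.6502737e-06 / 9.4607305e+15 = 5.972344e-22 light_year ≈ 5.972e-22 light_year (4 s.f.). Final answer: 5.972e-22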